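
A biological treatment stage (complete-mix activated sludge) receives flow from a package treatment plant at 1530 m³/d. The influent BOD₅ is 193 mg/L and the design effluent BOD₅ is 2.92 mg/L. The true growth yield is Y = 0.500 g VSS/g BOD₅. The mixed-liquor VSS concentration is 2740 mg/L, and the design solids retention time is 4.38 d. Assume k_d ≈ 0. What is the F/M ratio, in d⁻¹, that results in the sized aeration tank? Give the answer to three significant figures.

F/M ≈ 0.464 d⁻¹

With k_d = 0 the design equation reduces to V = Y Q (S₀−S) θ_c / X = 0.500 × 1530 × (193 − 2.92) × 4.38 / 2740 = 232.4 m³.
F/M = Q·S₀ / (V·X) = 1530 × 193 / (232.4 × 2740) = 0.4636 g BOD₅·(g VSS·d)⁻¹.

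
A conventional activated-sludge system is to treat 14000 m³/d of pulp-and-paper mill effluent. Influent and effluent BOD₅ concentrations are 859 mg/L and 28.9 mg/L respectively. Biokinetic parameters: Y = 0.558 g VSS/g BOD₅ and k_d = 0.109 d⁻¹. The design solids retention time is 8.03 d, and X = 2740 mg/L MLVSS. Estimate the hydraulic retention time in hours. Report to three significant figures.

Steady-state biomass mass balance: V·X·(1 + k_d·θ_c) = Y·Q·(S₀ − S)·θ_c, so V = 0.558 × 14000 × (859 − 28.9) × 8.03 / [2740 × (1 + 0.109 × 8.03)] = 5.21×10^7 / 5138 = 10134 m³.
Hydraulic retention time τ = V/Q = 10134 / 14000 = 0.7239 d = 17.37 h.

τ ≈ 17.4 h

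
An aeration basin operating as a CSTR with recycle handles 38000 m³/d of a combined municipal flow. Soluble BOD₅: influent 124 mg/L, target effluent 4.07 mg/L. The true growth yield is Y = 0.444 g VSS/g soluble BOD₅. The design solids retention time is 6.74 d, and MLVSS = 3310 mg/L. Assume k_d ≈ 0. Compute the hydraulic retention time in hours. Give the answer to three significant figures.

τ ≈ 2.60 h

With k_d = 0 the design equation reduces to V = Y Q (S₀−S) θ_c / X = 0.444 × 38000 × (124 − 4.07) × 6.74 / 3310 = 4120 m³.
τ = V/Q = 4120/38000 = 0.1084 d, or 2.602 h.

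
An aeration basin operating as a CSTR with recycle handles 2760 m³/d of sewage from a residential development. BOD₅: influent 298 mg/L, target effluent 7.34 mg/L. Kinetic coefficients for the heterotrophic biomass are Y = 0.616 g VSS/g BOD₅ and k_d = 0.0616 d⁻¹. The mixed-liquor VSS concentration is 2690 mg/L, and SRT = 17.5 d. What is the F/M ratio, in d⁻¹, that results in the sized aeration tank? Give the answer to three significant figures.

F/M ≈ 0.198 d⁻¹

From the SRT design equation V = Y Q (S₀−S) θ_c / [X (1 + k_d θ_c)] = 0.616 × 2760 × (298 − 7.34) × 17.5 / [2690 × (1 + 0.0616 × 17.5)] = 8.65×10^6 / 5590 = 1547 m³.
F/M = applied load / biomass = Q·S₀/(V·X) = 2760 × 298 / (1547 × 2690) = 0.1976 d⁻¹.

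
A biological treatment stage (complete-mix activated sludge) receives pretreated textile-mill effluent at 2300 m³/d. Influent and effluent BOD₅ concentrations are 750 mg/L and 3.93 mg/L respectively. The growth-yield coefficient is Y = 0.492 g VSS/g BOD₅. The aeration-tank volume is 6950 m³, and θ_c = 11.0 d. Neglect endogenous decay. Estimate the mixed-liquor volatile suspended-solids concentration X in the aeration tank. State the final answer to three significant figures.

X ≈ 1340 mg/L

Without decay, X = Y Q (S₀−S) θ_c / V = 0.492 × 2300 × (750 − 3.93) × 11.0 / 6950 = 1336 mg/L.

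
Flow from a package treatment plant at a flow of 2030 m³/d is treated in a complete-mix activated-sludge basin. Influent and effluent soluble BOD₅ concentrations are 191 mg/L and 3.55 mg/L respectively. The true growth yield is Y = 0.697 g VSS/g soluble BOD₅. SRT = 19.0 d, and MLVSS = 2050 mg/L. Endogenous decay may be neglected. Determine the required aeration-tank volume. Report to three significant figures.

With k_d = 0 the design equation reduces to V = Y Q (S₀−S) θ_c / X = 0.697 × 2030 × (191 − 3.55) × 19.0 / 2050 = 2458 m³.

V ≈ 2460 m³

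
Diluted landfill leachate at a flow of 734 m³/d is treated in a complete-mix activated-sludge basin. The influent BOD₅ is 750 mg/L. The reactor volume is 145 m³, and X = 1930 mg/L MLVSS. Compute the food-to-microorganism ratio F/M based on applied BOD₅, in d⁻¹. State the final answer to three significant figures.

Food-to-microorganism ratio F/M = Q S₀ / (V X) = 734 × 750 / (145.0 × 1930) = 1.967 d⁻¹.

F/M ≈ 1.97 d⁻¹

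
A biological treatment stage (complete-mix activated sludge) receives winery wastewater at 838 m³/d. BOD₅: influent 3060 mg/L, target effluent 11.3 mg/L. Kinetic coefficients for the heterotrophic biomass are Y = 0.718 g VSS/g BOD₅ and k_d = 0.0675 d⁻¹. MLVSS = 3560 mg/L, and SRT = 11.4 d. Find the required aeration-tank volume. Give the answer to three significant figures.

Steady-state biomass mass balance: V·X·(1 + k_d·θ_c) = Y·Q·(S₀ − S)·θ_c, so V = 0.718 × 838 × (3060 − 11.3) × 11.4 / [3560 × (1 + 0.0675 × 11.4)] = 2.09×10^7 / 6299 = 3320 m³.

V ≈ 3320 m³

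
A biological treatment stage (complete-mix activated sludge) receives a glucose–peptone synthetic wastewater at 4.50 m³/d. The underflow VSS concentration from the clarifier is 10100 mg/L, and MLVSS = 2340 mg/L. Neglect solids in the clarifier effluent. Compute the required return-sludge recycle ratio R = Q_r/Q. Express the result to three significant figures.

Mass balance around the secondary clarifier (neglecting effluent solids): R = X / (X_r − X) = 2340 / (10100 − 2340) = 0.3015.

R ≈ 0.302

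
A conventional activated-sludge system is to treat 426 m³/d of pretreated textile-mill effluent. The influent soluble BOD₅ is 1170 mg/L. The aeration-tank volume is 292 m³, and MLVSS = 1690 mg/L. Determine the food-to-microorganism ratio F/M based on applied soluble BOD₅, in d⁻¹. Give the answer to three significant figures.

F/M ≈ 1.01 d⁻¹

F/M = Q·S₀ / (V·X) = 426 × 1170 / (292.0 × 1690) = 1.010 g soluble BOD₅·(g VSS·d)⁻¹.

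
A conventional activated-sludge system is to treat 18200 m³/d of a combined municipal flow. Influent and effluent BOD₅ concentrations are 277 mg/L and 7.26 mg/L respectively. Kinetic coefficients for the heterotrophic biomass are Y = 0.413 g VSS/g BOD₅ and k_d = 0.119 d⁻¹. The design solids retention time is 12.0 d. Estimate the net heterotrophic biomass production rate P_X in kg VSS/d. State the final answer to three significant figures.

P_X ≈ 835 kg VSS/d

Y_obs = Y / (1 + k_d θ_c) = 0.413 / (1 + 0.119 × 12.0) = 0.413 / 2.428 = 0.1701.
Substrate removed = Q·(S₀ − S) = 18200 m³/d × (277 − 7.26) g/m³ = 4.91×10^6 g/d = 4909 kg/d.
P_X = Y_obs · Q(S₀ − S) = 0.1701 × 4909 = 835.1 kg VSS/d.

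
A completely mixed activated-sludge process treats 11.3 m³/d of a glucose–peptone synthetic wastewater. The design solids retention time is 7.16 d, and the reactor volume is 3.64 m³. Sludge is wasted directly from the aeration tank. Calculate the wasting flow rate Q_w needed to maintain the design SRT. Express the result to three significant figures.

Wasting from the aeration tank: Q_w = V / θ_c = 3.640 / 7.16 = 0.5084 m³/d.

Q_w ≈ 0.508 m³/d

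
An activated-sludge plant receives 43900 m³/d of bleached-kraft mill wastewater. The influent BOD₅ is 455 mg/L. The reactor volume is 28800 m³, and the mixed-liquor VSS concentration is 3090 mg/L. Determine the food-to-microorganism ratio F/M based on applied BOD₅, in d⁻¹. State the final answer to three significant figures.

F/M ≈ 0.224 d⁻¹

F/M = Q·S₀ / (V·X) = 43900 × 455 / (28800 × 3090) = 0.2245 g BOD₅·(g VSS·d)⁻¹.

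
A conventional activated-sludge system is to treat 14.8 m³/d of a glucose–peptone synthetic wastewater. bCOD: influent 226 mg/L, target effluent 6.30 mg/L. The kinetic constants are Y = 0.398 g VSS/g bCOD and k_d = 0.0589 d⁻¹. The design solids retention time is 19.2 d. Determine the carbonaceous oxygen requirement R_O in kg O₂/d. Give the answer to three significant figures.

Correct the yield for decay: Y_obs = Y/(1 + k_d θ_c) = 0.398 / (1 + 0.0589 × 19.2) = 0.398 / 2.131 = 0.1868.
ΔS = 226 − 6.30 = 219.7 mg/L, so the substrate removal rate is 14.8 × 219.7/1000 = 3.252 kg bCOD/d.
Biomass synthesised: P_X = Y_obs × 3.252 = 0.6073 kg VSS/d.
Carbonaceous O₂ demand = substrate oxidised − cell-mass equivalent = 3.252 − 1.42 × 0.6073 = 2.389 kg O₂/d.

R_O ≈ 2.39 kg O₂/d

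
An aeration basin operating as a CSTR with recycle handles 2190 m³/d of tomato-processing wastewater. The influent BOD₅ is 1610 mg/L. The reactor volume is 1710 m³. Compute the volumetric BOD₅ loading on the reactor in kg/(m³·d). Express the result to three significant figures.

L_v ≈ 2.06 kg BOD₅/(m³·d)

Volumetric loading L_v = Q·S₀ / V = 2190 × 1610 g/m³ / 1710 m³ = 2062 g/(m³·d) = 2.062 kg BOD₅/(m³·d).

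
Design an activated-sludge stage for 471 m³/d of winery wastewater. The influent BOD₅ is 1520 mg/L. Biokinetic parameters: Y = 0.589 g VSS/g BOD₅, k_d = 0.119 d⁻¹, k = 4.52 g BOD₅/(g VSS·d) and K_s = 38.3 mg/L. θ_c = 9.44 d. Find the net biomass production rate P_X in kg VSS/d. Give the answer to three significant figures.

P_X ≈ 198 kg VSS/d

From the Monod/SRT balance for a CMAS, S = K_s·(1+k_d θ_c)/[θ_c·(Y k − k_d) − 1] = 38.3 × (1 + 0.119 × 9.44) / [9.44 × (0.589 × 4.52 − 0.119) − 1] = 81.32 / 23.01 = 3.535 mg/L.
Correct the yield for decay: Y_obs = Y/(1 + k_d θ_c) = 0.589 / (1 + 0.119 × 9.44) = 0.589 / 2.123 = 0.2774.
Mass of BOD₅ removed per day: Q(S₀ − S) = 471 × 1516 g/m³ = 714.3 kg/d.
Net biomass production P_X = Y_obs × Q·(S₀ − S) = 0.2774 × 714.3 = 198.1 kg VSS/d.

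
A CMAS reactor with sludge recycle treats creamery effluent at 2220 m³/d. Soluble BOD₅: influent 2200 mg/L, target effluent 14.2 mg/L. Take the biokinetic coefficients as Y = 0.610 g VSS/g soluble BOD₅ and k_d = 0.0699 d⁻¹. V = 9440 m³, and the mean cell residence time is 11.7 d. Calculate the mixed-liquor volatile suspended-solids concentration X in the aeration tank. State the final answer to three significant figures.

X = Y·Q·ΔS·θ_c / [V·(1 + k_d θ_c)] = 0.610 × 2220 × (2200 − 14.2) × 11.7 / [9440 × (1 + 0.0699 × 11.7)] = 2018 mg/L.

X ≈ 2020 mg/L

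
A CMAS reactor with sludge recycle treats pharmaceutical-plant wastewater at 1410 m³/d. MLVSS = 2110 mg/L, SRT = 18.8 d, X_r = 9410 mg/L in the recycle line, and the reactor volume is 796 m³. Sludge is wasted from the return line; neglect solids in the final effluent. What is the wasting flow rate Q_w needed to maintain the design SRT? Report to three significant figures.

Wasting from the return line (neglecting effluent solids): Q_w = V·X / (θ_c·X_r) = 796.0 × 2110 / (18.8 × 9410) = 9.494 m³/d.

Q_w ≈ 9.49 m³/d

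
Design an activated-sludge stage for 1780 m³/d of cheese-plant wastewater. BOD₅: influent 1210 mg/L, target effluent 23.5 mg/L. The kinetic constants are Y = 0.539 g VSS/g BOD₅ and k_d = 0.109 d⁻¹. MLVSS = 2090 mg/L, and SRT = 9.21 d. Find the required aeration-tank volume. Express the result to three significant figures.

V ≈ 2500 m³

Steady-state biomass mass balance: V·X·(1 + k_d·θ_c) = Y·Q·(S₀ − S)·θ_c, so V = 0.539 × 1780 × (1210 − 23.5) × 9.21 / [2090 × (1 + 0.109 × 9.21)] = 1.05×10^7 / 4188 = 2503 m³.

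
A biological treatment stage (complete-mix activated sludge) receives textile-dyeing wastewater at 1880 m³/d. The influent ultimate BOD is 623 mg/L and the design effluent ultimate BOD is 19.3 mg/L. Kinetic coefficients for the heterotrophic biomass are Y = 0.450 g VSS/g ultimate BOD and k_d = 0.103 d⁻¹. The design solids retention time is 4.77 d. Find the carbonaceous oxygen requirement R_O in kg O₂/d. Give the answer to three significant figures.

R_O ≈ 649 kg O₂/d

The observed yield is Y_obs = Y/(1 + k_d·θ_c) = 0.450 / (1 + 0.103 × 4.77) = 0.450 / 1.491 = 0.3017 g VSS per g ultimate BOD removed.
Substrate removed = Q·(S₀ − S) = 1880 m³/d × (623 − 19.3) g/m³ = 1.13×10^6 g/d = 1135 kg/d.
Net sludge production P_X = 0.3017 × 1135 = 342.5 kg VSS/d.
R_O = Q·(S₀ − S) − 1.42·P_X = 1135 − 1.42 × 342.5 = 648.6 kg O₂/d.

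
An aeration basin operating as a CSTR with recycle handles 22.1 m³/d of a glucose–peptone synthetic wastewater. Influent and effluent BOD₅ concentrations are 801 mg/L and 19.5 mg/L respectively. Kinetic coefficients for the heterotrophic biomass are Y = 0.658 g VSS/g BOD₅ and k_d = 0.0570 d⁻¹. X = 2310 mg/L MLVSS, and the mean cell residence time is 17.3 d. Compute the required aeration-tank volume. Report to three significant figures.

Steady-state biomass mass balance: V·X·(1 + k_d·θ_c) = Y·Q·(S₀ − S)·θ_c, so V = 0.658 × 22.1 × (801 − 19.5) × 17.3 / [2310 × (1 + 0.0570 × 17.3)] = 1.97×10^5 / 4588 = 42.85 m³.

V ≈ 42.9 m³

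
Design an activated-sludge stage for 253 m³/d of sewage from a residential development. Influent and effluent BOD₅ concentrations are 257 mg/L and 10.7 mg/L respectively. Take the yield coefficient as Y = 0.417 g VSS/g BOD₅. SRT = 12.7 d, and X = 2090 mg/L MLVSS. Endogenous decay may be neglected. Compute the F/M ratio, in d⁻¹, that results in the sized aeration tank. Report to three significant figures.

F/M ≈ 0.197 d⁻¹

V·X = Y·Q·ΔS·θ_c gives V = 0.417 × 253 × (257 − 10.7) × 12.7 / 2090 = 157.9 m³.
F/M = Q·S₀ / (V·X) = 253 × 257 / (157.9 × 2090) = 0.1970 g BOD₅·(g VSS·d)⁻¹.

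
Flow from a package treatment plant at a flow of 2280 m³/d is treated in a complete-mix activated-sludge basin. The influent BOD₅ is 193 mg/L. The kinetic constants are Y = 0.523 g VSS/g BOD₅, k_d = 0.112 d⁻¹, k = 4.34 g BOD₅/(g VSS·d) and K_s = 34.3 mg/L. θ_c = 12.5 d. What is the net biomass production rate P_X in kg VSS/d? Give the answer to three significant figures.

For a completely mixed reactor with recycle the Lawrence–McCarty relation gives S = K_s·(1 + k_d·θ_c) / [θ_c·(Y·k − k_d) − 1] = 34.3 × (1 + 0.112 × 12.5) / [12.5 × (0.523 × 4.34 − 0.112) − 1] = 82.32 / 25.97 = 3.169 mg/L.
Correct the yield for decay: Y_obs = Y/(1 + k_d θ_c) = 0.523 / (1 + 0.112 × 12.5) = 0.523 / 2.400 = 0.2179.
Substrate removed = Q·(S₀ − S) = 2280 m³/d × (193 − 3.17) g/m³ = 4.33×10^5 g/d = 432.8 kg/d.
Net biomass production P_X = Y_obs × Q·(S₀ − S) = 0.2179 × 432.8 = 94.32 kg VSS/d.

P_X ≈ 94.3 kg VSS/d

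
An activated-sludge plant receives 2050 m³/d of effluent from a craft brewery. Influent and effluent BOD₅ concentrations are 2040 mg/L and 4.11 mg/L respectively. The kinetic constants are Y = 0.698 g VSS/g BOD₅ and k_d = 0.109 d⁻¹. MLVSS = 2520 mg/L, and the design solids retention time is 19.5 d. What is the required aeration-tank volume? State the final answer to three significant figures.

V ≈ 7210 m³

From the SRT design equation V = Y Q (S₀−S) θ_c / [X (1 + k_d θ_c)] = 0.698 × 2050 × (2040 − 4.11) × 19.5 / [2520 × (1 + 0.109 × 19.5)] = 5.68×10^7 / 7876 = 7212 m³.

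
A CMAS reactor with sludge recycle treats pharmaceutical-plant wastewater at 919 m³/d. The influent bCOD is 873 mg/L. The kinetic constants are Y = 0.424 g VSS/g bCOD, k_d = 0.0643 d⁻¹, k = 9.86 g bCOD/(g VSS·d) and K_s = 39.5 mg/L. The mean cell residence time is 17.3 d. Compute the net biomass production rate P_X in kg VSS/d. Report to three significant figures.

From the Monod/SRT balance for a CMAS, S = K_s·(1+k_d θ_c)/[θ_c·(Y k − k_d) − 1] = 39.5 × (1 + 0.0643 × 17.3) / [17.3 × (0.424 × 9.86 − 0.0643) − 1] = 83.44 / 70.21 = 1.188 mg/L.
Correct the yield for decay: Y_obs = Y/(1 + k_d θ_c) = 0.424 / (1 + 0.0643 × 17.3) = 0.424 / 2.112 = 0.2007.
ΔS = 873 − 1.19 = 871.8 mg/L, so the substrate removal rate is 919 × 871.8/1000 = 801.2 kg bCOD/d.
So the net sludge growth is P_X = 0.2007 × 801.2 = 160.8 kg VSS/d.

P_X ≈ 161 kg VSS/d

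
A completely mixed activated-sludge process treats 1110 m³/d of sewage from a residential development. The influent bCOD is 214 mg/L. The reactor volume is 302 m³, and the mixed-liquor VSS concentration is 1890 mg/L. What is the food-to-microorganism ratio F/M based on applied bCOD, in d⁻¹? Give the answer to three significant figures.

F/M ≈ 0.416 d⁻¹

Food-to-microorganism ratio F/M = Q S₀ / (V X) = 1110 × 214 / (302.0 × 1890) = 0.4162 d⁻¹.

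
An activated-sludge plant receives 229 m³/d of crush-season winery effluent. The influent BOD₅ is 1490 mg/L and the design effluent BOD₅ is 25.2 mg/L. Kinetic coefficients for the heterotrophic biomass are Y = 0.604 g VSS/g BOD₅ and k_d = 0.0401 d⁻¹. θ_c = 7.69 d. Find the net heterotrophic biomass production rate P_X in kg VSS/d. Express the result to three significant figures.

P_X ≈ 155 kg VSS/d

Observed yield with endogenous decay: Y_obs = Y / (1 + k_d·θ_c) = 0.604 / (1 + 0.0401 × 7.69) = 0.604 / 1.308 = 0.4616 g VSS/g BOD₅.
Q·(S₀ − S) = 229 × (1490 − 25.2) × 10⁻³ = 335.4 kg/d removed.
Biomass produced: P_X = Y_obs·Q·ΔS = 0.4616 × 335.4 ≈ 154.9 kg VSS/d.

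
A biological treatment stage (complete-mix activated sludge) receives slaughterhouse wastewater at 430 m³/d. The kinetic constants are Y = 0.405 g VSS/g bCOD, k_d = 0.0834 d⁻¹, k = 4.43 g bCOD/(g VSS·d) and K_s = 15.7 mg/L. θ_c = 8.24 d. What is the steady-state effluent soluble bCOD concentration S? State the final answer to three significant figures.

S ≈ 2.02 mg/L

Effluent substrate depends only on kinetics and SRT: S = K_s(1 + k_d θ_c) / [θ_c(Yk − k_d) − 1] = 15.7 × (1 + 0.0834 × 8.24) / [8.24 × (0.405 × 4.43 − 0.0834) − 1] = 26.49 / 13.10 = 2.023 mg/L.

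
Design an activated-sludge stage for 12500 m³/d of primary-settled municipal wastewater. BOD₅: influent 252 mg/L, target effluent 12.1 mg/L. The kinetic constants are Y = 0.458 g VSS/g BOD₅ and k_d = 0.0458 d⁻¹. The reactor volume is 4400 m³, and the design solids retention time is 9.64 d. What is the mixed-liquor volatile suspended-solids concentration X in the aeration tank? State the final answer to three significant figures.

X = Y·Q·ΔS·θ_c / [V·(1 + k_d θ_c)] = 0.458 × 12500 × (252 − 12.1) × 9.64 / [4400 × (1 + 0.0458 × 9.64)] = 2087 mg/L.

X ≈ 2090 mg/L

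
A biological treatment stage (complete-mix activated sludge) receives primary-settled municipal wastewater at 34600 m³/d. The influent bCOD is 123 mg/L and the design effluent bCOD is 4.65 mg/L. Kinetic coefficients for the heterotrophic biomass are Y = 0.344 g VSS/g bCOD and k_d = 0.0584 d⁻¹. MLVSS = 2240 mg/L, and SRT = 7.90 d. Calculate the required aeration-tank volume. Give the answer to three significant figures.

From the SRT design equation V = Y Q (S₀−S) θ_c / [X (1 + k_d θ_c)] = 0.344 × 34600 × (123 − 4.65) × 7.90 / [2240 × (1 + 0.0584 × 7.90)] = 1.11×10^7 / 3273 = 3400 m³.

V ≈ 3400 m³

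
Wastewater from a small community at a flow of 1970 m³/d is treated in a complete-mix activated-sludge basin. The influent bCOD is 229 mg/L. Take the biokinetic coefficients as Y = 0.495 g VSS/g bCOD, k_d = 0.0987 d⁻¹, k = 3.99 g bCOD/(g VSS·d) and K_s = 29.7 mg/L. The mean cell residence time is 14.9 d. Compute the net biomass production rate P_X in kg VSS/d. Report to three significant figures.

P_X ≈ 89.3 kg VSS/d

For a completely mixed reactor with recycle the Lawrence–McCarty relation gives S = K_s·(1 + k_d·θ_c) / [θ_c·(Y·k − k_d) − 1] = 29.7 × (1 + 0.0987 × 14.9) / [14.9 × (0.495 × 3.99 − 0.0987) − 1] = 73.38 / 26.96 = 2.722 mg/L.
Observed yield with endogenous decay: Y_obs = Y / (1 + k_d·θ_c) = 0.495 / (1 + 0.0987 × 14.9) = 0.495 / 2.471 = 0.2004 g VSS/g bCOD.
Mass of bCOD removed per day: Q(S₀ − S) = 1970 × 226.3 g/m³ = 445.8 kg/d.
P_X = Y_obs · Q(S₀ − S) = 0.2004 × 445.8 = 89.31 kg VSS/d.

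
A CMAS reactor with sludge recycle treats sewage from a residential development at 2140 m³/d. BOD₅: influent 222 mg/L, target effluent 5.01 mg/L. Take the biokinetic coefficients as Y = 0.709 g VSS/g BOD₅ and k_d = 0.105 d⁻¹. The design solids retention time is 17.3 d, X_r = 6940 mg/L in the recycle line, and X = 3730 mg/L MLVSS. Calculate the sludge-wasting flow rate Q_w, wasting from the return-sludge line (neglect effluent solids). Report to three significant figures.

Q_w ≈ 16.8 m³/d

Rearranging the biomass balance for a CMAS with decay, V = Y·Q·ΔS·θ_c / [X·(1+k_d θ_c)] = 0.709 × 2140 × (222 − 5.01) × 17.3 / [3730 × (1 + 0.105 × 17.3)] = 5.7×10^6 / 10506 = 542.2 m³.
Wasting from the return line (neglecting effluent solids): Q_w = V·X / (θ_c·X_r) = 542.2 × 3730 / (17.3 × 6940) = 16.84 m³/d.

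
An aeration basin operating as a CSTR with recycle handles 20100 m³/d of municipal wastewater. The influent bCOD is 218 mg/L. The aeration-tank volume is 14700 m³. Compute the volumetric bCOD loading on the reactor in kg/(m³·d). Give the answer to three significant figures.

L_v ≈ 0.298 kg bCOD/(m³·d)

Applied bCOD load per unit volume = Q·S₀/V = (20100 × 218/1000)/14700 = 0.2981 kg bCOD·m⁻³·d⁻¹.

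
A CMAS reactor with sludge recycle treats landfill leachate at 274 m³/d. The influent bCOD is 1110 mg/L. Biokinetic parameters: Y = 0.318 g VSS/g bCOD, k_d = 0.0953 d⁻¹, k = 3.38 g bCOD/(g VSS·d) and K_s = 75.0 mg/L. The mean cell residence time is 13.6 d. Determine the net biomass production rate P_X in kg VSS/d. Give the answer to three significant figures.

For a completely mixed reactor with recycle the Lawrence–McCarty relation gives S = K_s·(1 + k_d·θ_c) / [θ_c·(Y·k − k_d) − 1] = 75.0 × (1 + 0.0953 × 13.6) / [13.6 × (0.318 × 3.38 − 0.0953) − 1] = 172.2 / 12.32 = 13.98 mg/L.
Observed yield with endogenous decay: Y_obs = Y / (1 + k_d·θ_c) = 0.318 / (1 + 0.0953 × 13.6) = 0.318 / 2.296 = 0.1385 g VSS/g bCOD.
Q·(S₀ − S) = 274 × (1110 − 14.0) × 10⁻³ = 300.3 kg/d removed.
Net biomass production P_X = Y_obs × Q·(S₀ − S) = 0.1385 × 300.3 = 41.59 kg VSS/d.

P_X ≈ 41.6 kg VSS/d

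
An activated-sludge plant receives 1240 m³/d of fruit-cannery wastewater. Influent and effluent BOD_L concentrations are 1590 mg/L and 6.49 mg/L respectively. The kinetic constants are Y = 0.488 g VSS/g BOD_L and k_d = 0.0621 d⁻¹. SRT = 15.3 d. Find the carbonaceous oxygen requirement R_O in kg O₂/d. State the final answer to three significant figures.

Correct the yield for decay: Y_obs = Y/(1 + k_d θ_c) = 0.488 / (1 + 0.0621 × 15.3) = 0.488 / 1.950 = 0.2502.
Mass of BOD_L removed per day: Q(S₀ − S) = 1240 × 1584 g/m³ = 1964 kg/d.
P_X = Y_obs·Q·(S₀ − S) = 0.2502 × 1964 = 491.4 kg VSS/d.
Carbonaceous O₂ demand = substrate oxidised − cell-mass equivalent = 1964 − 1.42 × 491.4 = 1266 kg O₂/d.

R_O ≈ 1270 kg O₂/d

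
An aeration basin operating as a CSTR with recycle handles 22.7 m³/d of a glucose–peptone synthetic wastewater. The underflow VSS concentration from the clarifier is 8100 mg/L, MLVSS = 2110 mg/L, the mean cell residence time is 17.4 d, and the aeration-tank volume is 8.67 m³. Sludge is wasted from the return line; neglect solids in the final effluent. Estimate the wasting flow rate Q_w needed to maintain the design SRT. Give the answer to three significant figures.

Q_w = (V·X)/(θ_c X_r) = 8.670 × 2110 / (17.4 × 8100) = 0.1298 m³/d.

Q_w ≈ 0.130 m³/d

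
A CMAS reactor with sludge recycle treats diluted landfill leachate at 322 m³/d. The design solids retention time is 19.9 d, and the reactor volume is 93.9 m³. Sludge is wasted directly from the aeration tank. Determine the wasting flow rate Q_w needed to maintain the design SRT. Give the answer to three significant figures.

With mixed-liquor wasting, θ_c = V/Q_w, so Q_w = V/θ_c = 93.90/19.9 = 4.719 m³/d.

Q_w ≈ 4.72 m³/d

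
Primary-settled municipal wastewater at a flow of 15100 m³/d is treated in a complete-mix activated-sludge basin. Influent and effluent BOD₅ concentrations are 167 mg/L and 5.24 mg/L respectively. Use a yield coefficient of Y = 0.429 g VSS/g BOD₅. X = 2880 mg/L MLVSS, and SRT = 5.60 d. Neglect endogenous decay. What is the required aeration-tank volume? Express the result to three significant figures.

V·X = Y·Q·ΔS·θ_c gives V = 0.429 × 15100 × (167 − 5.24) × 5.60 / 2880 = 2038 m³.

V ≈ 2040 m³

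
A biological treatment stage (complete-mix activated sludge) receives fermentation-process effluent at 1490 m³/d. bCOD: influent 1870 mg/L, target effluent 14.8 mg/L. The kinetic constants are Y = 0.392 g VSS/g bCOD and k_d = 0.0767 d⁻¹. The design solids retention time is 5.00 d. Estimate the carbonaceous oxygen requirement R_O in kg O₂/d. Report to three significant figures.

R_O ≈ 1650 kg O₂/d

Correct the yield for decay: Y_obs = Y/(1 + k_d θ_c) = 0.392 / (1 + 0.0767 × 5.00) = 0.392 / 1.383 = 0.2833.
ΔS = 1870 − 14.8 = 1855 mg/L, so the substrate removal rate is 1490 × 1855/1000 = 2764 kg bCOD/d.
Net sludge production P_X = 0.2833 × 2764 = 783.2 kg VSS/d.
Carbonaceous O₂ demand = substrate oxidised − cell-mass equivalent = 2764 − 1.42 × 783.2 = 1652 kg O₂/d.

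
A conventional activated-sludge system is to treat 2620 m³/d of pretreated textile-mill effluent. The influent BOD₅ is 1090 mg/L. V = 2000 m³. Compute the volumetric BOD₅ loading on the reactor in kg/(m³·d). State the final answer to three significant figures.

Applied BOD₅ load per unit volume = Q·S₀/V = (2620 × 1090/1000)/2000 = 1.428 kg BOD₅·m⁻³·d⁻¹.

L_v ≈ 1.43 kg BOD₅/(m³·d)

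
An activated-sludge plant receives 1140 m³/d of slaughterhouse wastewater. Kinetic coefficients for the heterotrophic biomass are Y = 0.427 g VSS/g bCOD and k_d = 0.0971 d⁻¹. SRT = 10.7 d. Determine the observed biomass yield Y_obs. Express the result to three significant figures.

Y_obs ≈ 0.209 g VSS/g bCOD

Correct the yield for decay: Y_obs = Y/(1 + k_d θ_c) = 0.427 / (1 + 0.0971 × 10.7) = 0.427 / 2.039 = 0.2094.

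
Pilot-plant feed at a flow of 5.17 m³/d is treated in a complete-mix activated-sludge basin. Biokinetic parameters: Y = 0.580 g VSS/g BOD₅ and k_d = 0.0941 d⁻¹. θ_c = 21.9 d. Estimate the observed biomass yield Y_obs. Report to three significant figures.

Observed yield with endogenous decay: Y_obs = Y / (1 + k_d·θ_c) = 0.580 / (1 + 0.0941 × 21.9) = 0.580 / 3.061 = 0.1895 g VSS/g BOD₅.

Y_obs ≈ 0.189 g VSS/g BOD₅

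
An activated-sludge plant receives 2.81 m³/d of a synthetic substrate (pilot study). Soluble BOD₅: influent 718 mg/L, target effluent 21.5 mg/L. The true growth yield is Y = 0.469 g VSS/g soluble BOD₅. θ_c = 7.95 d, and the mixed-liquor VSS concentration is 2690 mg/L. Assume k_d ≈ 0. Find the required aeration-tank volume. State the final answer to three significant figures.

V ≈ 2.71 m³

Biomass mass balance (decay neglected): V·X = Y·Q·(S₀ − S)·θ_c, so V = 0.469 × 2.81 × (718 − 21.5) × 7.95 / 2690 = 2.713 m³.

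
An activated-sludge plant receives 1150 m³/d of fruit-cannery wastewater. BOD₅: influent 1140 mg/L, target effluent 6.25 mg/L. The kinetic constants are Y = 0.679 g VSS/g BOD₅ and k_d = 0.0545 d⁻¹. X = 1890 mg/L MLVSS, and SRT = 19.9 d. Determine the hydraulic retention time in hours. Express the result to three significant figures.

τ ≈ 93.3 h

Steady-state biomass mass balance: V·X·(1 + k_d·θ_c) = Y·Q·(S₀ − S)·θ_c, so V = 0.679 × 1150 × (1140 − 6.25) × 19.9 / [1890 × (1 + 0.0545 × 19.9)] = 1.76×10^7 / 3940 = 4472 m³.
τ = V/Q = 4472/1150 = 3.888 d, or 93.32 h.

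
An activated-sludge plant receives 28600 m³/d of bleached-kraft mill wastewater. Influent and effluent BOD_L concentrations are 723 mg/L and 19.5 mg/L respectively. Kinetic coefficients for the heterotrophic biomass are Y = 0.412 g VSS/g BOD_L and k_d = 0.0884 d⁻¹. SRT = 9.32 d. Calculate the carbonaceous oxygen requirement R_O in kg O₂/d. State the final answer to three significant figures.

R_O ≈ 13700 kg O₂/d

Observed yield with endogenous decay: Y_obs = Y / (1 + k_d·θ_c) = 0.412 / (1 + 0.0884 × 9.32) = 0.412 / 1.824 = 0.2259 g VSS/g BOD_L.
Substrate removed = Q·(S₀ − S) = 28600 m³/d × (723 − 19.5) g/m³ = 2.01×10^7 g/d = 20120 kg/d.
Biomass synthesised: P_X = Y_obs × 20120 = 4545 kg VSS/d.
R_O = Q·(S₀ − S) − 1.42·P_X = 20120 − 1.42 × 4545 = 13666 kg O₂/d.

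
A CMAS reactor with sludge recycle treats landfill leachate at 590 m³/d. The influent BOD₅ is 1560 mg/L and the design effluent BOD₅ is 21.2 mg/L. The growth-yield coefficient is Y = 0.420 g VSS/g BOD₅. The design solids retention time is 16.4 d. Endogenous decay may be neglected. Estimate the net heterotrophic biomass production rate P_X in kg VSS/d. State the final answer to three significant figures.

P_X ≈ 381 kg VSS/d

With endogenous decay neglected, the observed yield equals the true yield: Y_obs = Y = 0.420 g VSS/g BOD₅.
Substrate removed = Q·(S₀ − S) = 590 m³/d × (1560 − 21.2) g/m³ = 9.08×10^5 g/d = 907.9 kg/d.
So the net sludge growth is P_X = 0.4200 × 907.9 = 381.3 kg VSS/d.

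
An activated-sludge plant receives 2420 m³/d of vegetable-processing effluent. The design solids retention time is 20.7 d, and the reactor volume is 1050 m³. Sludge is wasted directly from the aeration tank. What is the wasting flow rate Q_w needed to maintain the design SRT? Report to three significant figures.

Q_w ≈ 50.7 m³/d

With mixed-liquor wasting, θ_c = V/Q_w, so Q_w = V/θ_c = 1050/20.7 = 50.72 m³/d.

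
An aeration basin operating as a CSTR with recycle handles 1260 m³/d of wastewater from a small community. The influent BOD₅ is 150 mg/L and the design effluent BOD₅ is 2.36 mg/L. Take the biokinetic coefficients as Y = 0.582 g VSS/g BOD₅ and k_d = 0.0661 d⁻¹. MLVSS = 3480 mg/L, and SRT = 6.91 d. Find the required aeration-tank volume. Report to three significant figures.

Rearranging the biomass balance for a CMAS with decay, V = Y·Q·ΔS·θ_c / [X·(1+k_d θ_c)] = 0.582 × 1260 × (150 − 2.36) × 6.91 / [3480 × (1 + 0.0661 × 6.91)] = 7.48×10^5 / 5069 = 147.6 m³.

V ≈ 148 m³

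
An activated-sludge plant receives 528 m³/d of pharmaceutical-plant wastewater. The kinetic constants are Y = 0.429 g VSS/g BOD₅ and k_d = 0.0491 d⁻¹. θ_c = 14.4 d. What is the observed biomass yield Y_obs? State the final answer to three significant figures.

Y_obs ≈ 0.251 g VSS/g BOD₅

Correct the yield for decay: Y_obs = Y/(1 + k_d θ_c) = 0.429 / (1 + 0.0491 × 14.4) = 0.429 / 1.707 = 0.2513.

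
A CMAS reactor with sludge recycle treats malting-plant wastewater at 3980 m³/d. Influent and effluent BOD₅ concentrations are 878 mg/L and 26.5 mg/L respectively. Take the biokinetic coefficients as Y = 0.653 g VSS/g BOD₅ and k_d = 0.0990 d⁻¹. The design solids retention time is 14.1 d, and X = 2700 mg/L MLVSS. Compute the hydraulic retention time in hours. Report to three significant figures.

Steady-state biomass mass balance: V·X·(1 + k_d·θ_c) = Y·Q·(S₀ − S)·θ_c, so V = 0.653 × 3980 × (878 − 26.5) × 14.1 / [2700 × (1 + 0.0990 × 14.1)] = 3.12×10^7 / 6469 = 4824 m³.
Hydraulic retention time τ = V/Q = 4824 / 3980 = 1.212 d = 29.09 h.

τ ≈ 29.1 h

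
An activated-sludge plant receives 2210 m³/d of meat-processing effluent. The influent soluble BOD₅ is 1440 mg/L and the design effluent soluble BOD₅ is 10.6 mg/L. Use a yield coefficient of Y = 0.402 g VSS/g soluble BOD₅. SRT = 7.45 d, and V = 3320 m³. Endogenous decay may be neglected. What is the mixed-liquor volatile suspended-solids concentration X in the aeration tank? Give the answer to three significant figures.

X ≈ 2850 mg/L

Without decay, X = Y Q (S₀−S) θ_c / V = 0.402 × 2210 × (1440 − 10.6) × 7.45 / 3320 = 2850 mg/L.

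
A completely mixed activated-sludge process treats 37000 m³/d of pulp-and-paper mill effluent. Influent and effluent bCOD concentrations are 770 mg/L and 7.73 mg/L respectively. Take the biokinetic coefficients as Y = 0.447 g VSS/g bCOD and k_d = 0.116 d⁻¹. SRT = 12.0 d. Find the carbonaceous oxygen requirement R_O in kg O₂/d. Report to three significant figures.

Correct the yield for decay: Y_obs = Y/(1 + k_d θ_c) = 0.447 / (1 + 0.116 × 12.0) = 0.447 / 2.392 = 0.1869.
Q·(S₀ − S) = 37000 × (770 − 7.73) × 10⁻³ = 28204 kg/d removed.
P_X = Y_obs·Q·(S₀ − S) = 0.1869 × 28204 = 5271 kg VSS/d.
R_O = Q·ΔS − 1.42 P_X = 28204 − 7484 = 20720 kg O₂/d.

R_O ≈ 20700 kg O₂/d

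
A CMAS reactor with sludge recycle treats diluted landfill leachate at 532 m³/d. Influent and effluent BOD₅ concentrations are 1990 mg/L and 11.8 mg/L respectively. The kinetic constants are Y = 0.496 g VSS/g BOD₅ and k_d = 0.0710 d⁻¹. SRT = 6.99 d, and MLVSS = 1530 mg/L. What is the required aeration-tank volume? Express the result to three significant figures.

From the SRT design equation V = Y Q (S₀−S) θ_c / [X (1 + k_d θ_c)] = 0.496 × 532 × (1990 − 11.8) × 6.99 / [1530 × (1 + 0.0710 × 6.99)] = 3.65×10^6 / 2289 = 1594 m³.

V ≈ 1590 m³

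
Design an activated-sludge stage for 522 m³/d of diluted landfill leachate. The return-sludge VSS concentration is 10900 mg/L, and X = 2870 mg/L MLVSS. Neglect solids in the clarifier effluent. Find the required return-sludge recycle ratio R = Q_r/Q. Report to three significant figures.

Mass balance around the secondary clarifier (neglecting effluent solids): R = X / (X_r − X) = 2870 / (10900 − 2870) = 0.3574.

R ≈ 0.357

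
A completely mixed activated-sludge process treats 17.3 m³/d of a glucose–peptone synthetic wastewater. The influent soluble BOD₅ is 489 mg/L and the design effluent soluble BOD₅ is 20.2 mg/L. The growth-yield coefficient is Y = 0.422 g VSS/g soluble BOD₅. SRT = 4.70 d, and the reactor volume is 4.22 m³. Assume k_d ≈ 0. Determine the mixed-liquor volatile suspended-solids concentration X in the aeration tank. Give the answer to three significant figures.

X = Y·Q·ΔS·θ_c / V = 0.422 × 17.3 × (489 − 20.2) × 4.70 / 4.22 = 3812 mg/L.

X ≈ 3810 mg/L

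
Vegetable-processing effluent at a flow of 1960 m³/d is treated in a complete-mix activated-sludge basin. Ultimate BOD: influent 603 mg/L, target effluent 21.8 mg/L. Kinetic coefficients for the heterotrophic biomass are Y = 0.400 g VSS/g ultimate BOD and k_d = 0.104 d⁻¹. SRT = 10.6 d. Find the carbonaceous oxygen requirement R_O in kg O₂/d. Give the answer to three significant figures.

R_O ≈ 831 kg O₂/d

Observed yield with endogenous decay: Y_obs = Y / (1 + k_d·θ_c) = 0.400 / (1 + 0.104 × 10.6) = 0.400 / 2.102 = 0.1903 g VSS/g ultimate BOD.
Substrate removed = Q·(S₀ − S) = 1960 m³/d × (603 − 21.8) g/m³ = 1.14×10^6 g/d = 1139 kg/d.
P_X = Y_obs·Q·(S₀ − S) = 0.1903 × 1139 = 216.7 kg VSS/d.
R_O = Q·ΔS − 1.42 P_X = 1139 − 307.8 = 831.4 kg O₂/d.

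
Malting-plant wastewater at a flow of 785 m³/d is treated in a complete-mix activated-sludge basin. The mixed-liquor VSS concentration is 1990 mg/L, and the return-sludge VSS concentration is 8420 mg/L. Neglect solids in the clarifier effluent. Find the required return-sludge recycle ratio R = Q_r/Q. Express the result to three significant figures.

Mass balance around the secondary clarifier (neglecting effluent solids): R = X / (X_r − X) = 1990 / (8420 − 1990) = 0.3095.

R ≈ 0.309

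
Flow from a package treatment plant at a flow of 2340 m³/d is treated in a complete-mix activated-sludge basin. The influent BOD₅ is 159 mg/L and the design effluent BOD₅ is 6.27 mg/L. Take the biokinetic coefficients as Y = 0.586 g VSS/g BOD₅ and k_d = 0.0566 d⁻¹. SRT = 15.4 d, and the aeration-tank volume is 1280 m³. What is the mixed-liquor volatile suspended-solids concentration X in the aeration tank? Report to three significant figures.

X ≈ 1350 mg/L

Solving the biomass balance for X: X = Y Q (S₀−S) θ_c / [V (1+k_d θ_c)] = 0.586 × 2340 × (159 − 6.27) × 15.4 / [1280 × (1 + 0.0566 × 15.4)] = 1346 mg/L.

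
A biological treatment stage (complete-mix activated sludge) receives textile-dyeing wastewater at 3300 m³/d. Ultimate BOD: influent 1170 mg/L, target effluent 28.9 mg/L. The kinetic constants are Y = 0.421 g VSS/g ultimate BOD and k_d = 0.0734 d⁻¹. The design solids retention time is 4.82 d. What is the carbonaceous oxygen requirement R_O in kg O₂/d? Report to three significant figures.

R_O ≈ 2100 kg O₂/d

Y_obs = Y / (1 + k_d θ_c) = 0.421 / (1 + 0.0734 × 4.82) = 0.421 / 1.354 = 0.3110.
Substrate removed = Q·(S₀ − S) = 3300 m³/d × (1170 − 28.9) g/m³ = 3.77×10^6 g/d = 3766 kg/d.
Net sludge production P_X = 0.3110 × 3766 = 1171 kg VSS/d.
R_O = Q·ΔS − 1.42 P_X = 3766 − 1663 = 2103 kg O₂/d.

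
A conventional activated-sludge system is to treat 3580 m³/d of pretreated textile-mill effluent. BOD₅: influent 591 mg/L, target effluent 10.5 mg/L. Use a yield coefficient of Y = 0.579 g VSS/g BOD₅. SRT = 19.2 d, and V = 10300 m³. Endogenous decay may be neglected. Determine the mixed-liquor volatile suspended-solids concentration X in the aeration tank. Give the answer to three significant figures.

X ≈ 2240 mg/L

Without decay, X = Y Q (S₀−S) θ_c / V = 0.579 × 3580 × (591 − 10.5) × 19.2 / 10300 = 2243 mg/L.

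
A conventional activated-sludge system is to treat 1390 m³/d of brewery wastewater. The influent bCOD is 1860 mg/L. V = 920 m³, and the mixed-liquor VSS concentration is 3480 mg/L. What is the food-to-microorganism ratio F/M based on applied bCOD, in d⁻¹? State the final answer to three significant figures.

F/M ≈ 0.808 d⁻¹

F/M = Q·S₀ / (V·X) = 1390 × 1860 / (920.0 × 3480) = 0.8075 g bCOD·(g VSS·d)⁻¹.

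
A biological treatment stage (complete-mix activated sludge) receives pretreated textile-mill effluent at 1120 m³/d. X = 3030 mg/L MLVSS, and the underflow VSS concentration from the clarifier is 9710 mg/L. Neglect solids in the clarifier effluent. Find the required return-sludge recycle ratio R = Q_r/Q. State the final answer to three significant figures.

R ≈ 0.454

R = Q_r/Q = X/(X_r − X) = 3030 / (9710 − 3030) = 0.4536.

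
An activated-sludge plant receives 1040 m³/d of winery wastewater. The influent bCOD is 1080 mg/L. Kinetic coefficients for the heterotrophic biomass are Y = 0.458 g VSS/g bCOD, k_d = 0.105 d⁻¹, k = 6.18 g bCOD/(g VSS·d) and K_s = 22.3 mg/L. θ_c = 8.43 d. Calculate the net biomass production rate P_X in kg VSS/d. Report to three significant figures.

Effluent substrate depends only on kinetics and SRT: S = K_s(1 + k_d θ_c) / [θ_c(Yk − k_d) − 1] = 22.3 × (1 + 0.105 × 8.43) / [8.43 × (0.458 × 6.18 − 0.105) − 1] = 42.04 / 21.98 = 1.913 mg/L.
Correct the yield for decay: Y_obs = Y/(1 + k_d θ_c) = 0.458 / (1 + 0.105 × 8.43) = 0.458 / 1.885 = 0.2430.
Q·(S₀ − S) = 1040 × (1080 − 1.91) × 10⁻³ = 1121 kg/d removed.
Net biomass production P_X = Y_obs × Q·(S₀ − S) = 0.2430 × 1121 = 272.4 kg VSS/d.

P_X ≈ 272 kg VSS/d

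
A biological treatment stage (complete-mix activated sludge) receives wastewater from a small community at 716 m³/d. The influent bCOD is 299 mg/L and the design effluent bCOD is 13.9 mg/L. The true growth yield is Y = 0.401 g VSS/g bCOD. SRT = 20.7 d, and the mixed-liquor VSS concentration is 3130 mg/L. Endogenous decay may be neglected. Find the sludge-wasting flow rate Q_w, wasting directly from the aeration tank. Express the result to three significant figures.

V·X = Y·Q·ΔS·θ_c gives V = 0.401 × 716 × (299 − 13.9) × 20.7 / 3130 = 541.4 m³.
For wasting at MLVSS concentration, Q_w = V/θ_c = 541.4/20.7 = 26.15 m³/d.

Q_w ≈ 26.2 m³/d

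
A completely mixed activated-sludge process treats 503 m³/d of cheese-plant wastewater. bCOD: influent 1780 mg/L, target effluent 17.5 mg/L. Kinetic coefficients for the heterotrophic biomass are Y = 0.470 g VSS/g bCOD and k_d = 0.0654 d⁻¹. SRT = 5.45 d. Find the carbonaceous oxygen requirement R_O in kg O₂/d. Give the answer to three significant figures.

R_O ≈ 450 kg O₂/d

Observed yield with endogenous decay: Y_obs = Y / (1 + k_d·θ_c) = 0.470 / (1 + 0.0654 × 5.45) = 0.470 / 1.356 = 0.3465 g VSS/g bCOD.
Q·(S₀ − S) = 503 × (1780 − 17.5) × 10⁻³ = 886.5 kg/d removed.
Net sludge production P_X = 0.3465 × 886.5 = 307.2 kg VSS/d.
Carbonaceous O₂ demand = substrate oxidised − cell-mass equivalent = 886.5 − 1.42 × 307.2 = 450.3 kg O₂/d.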